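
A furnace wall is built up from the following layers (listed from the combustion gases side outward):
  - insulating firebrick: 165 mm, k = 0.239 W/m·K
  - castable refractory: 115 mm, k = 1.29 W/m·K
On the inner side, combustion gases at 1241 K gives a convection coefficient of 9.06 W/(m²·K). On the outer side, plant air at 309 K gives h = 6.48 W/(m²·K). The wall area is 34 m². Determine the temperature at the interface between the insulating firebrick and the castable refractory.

Thermal resistances in series:
R_inner film = 1/(h_i·A) = 1/(9.06×34) = 0.003246 K/W
R_insulating firebrick = L/(kA) = 0.165/(0.239×34) = 0.02031 K/W
R_castable refractory = L/(kA) = 0.115/(1.29×34) = 0.002622 K/W
R_outer film = 1/(h_o·A) = 1/(6.48×34) = 0.004539 K/W
R_total = 0.03071 K/W;  Q = ΔT/R_total = 932/0.03071 = 30350 W
T_interface = T_inner − Q·ΣR(inner→interface) = 1241 − 30300×0.02355

T ≈ 526 K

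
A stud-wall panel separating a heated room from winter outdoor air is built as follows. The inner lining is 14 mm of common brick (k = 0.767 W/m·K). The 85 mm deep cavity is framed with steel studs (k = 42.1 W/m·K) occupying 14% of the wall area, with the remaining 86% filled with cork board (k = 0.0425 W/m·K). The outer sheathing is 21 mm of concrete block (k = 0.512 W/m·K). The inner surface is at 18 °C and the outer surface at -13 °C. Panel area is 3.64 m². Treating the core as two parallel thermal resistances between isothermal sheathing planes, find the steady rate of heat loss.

Q ≈ 1530 W

Sheathing layers in series; stud and cavity paths in parallel between them.
R_inner = 0.014/(0.767×3.64) = 0.005015 K/W
R_stud  = 0.085/(42.1×0.14×3.64) = 0.003962 K/W
R_cav   = 0.085/(0.0425×0.86×3.64) = 0.6389 K/W
1/R_core = 1/R_stud + 1/R_cav → R_core = 0.003938 K/W
R_outer = 0.021/(0.512×3.64) = 0.01127 K/W
R_total = 0.02022 K/W
Q = ΔT/R_total = 31/0.02022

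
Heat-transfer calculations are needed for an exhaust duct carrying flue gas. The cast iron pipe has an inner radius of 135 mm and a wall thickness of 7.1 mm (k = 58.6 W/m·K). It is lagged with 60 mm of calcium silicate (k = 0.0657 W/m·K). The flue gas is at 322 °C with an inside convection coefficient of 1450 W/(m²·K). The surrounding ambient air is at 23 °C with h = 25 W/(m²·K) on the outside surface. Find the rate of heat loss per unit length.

q′ ≈ 338 W/m

Cylindrical conduction, so R = ln(r₂/r₁)/(2πkL) per layer, in series:
R_inner film = 1/(h_i·2πr₁L) = 1/(1450×2π×0.135×1) = 8.131×10^-4 K/W
R_cast iron pipe wall = ln(142.1/135)/(2π×58.6×1) = 1.392×10^-4 K/W
R_calcium silicate = ln(202.1/142.1)/(2π×0.0657×1) = 0.8533 K/W
R_outer film = 1/(h_o·2πr_oL) = 1/(25×2π×0.2021×1) = 0.0315 K/W
R_total = 0.8857 K/W
Q = ΔT/R_total = 299/0.8857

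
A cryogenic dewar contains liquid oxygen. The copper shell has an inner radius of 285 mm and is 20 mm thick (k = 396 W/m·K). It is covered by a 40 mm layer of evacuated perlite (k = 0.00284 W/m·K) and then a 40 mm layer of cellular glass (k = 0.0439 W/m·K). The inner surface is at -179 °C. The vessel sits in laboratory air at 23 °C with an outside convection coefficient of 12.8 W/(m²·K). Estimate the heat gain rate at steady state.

Each spherical layer contributes R = (1/r_i − 1/r_o)/(4πk):
R_copper shell = (1/0.285 − 1/0.305)/(4π×396) = 4.624×10^-5 K/W
R_evacuated perlite = (1/0.305 − 1/0.345)/(4π×0.00284) = 10.65 K/W
R_cellular glass = (1/0.345 − 1/0.385)/(4π×0.0439) = 0.5459 K/W
R_outer film = 1/(h·4πr_o²) = 1/(12.8×4π×0.385²) = 0.04194 K/W
R_total = 11.24 K/W
Q = ΔT/R_total = 202/11.24

Q ≈ 18 W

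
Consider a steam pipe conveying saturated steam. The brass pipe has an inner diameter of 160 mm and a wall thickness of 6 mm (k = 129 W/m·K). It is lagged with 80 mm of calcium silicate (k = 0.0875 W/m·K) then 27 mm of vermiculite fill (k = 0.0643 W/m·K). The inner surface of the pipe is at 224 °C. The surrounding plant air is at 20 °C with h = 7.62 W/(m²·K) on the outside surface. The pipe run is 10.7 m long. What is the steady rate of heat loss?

For a radial system each layer contributes R = ln(r_out/r_in)/(2πkL); films add R = 1/(hA).
R_brass pipe wall = ln(86/80)/(2π×129×10.7) = 8.339×10^-6 K/W
R_calcium silicate = ln(166/86)/(2π×0.0875×10.7) = 0.1118 K/W
R_vermiculite fill = ln(193/166)/(2π×0.0643×10.7) = 0.03486 K/W
R_outer film = 1/(h_o·2πr_oL) = 1/(7.62×2π×0.193×10.7) = 0.01011 K/W
R_total = 0.1568 K/W
Q = ΔT/R_total = 204/0.1568

Q ≈ 1300 W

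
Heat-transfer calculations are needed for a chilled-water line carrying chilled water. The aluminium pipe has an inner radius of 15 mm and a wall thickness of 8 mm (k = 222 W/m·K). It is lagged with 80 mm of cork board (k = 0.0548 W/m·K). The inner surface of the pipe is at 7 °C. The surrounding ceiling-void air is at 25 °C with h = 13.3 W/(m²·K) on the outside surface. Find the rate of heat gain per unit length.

q′ ≈ 4.03 W/m

Cylindrical conduction, so R = ln(r₂/r₁)/(2πkL) per layer, in series:
R_aluminium pipe wall = ln(23/15)/(2π×222×1) = 3.064×10^-4 K/W
R_cork board = ln(103/23)/(2π×0.0548×1) = 4.354 K/W
R_outer film = 1/(h_o·2πr_oL) = 1/(13.3×2π×0.103×1) = 0.1162 K/W
R_total = 4.471 K/W
Q = ΔT/R_total = 18/4.471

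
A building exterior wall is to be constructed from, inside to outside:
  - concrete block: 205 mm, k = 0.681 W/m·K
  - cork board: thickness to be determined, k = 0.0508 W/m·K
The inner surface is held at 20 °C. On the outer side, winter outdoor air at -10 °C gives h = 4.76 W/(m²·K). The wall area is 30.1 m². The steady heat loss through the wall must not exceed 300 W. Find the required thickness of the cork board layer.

L ≈ 127 mm

Series thermal resistances:
R_concrete block = L/(kA) = 0.205/(0.681×30.1) = 0.01 K/W
R_outer film = 1/(h_o·A) = 1/(4.76×30.1) = 0.00698 K/W
Sum of the known resistances R_other = 0.01698 K/W
Required total resistance R_tot = ΔT/Q_allow = 30/300 = 0.1 K/W
R_cork board = R_tot − R_other = 0.08302 K/W
L = R·k·A = 0.08302×0.0508×30.1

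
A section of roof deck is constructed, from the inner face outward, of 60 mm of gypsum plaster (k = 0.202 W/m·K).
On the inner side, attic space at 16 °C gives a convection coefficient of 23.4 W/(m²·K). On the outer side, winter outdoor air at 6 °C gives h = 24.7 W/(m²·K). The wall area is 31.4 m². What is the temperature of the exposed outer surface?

T ≈ 7.06 °C

Series thermal resistances:
R_inner film = 1/(h_i·A) = 1/(23.4×31.4) = 0.001361 K/W
R_gypsum plaster = L/(kA) = 0.06/(0.202×31.4) = 0.00946 K/W
R_outer film = 1/(h_o·A) = 1/(24.7×31.4) = 0.001289 K/W
R_total = 0.01211 K/W;  Q = ΔT/R_total = 10/0.01211 = 825.8 W
T_interface = T_inner − Q·ΣR(inner→interface) = 16 − 826×0.01082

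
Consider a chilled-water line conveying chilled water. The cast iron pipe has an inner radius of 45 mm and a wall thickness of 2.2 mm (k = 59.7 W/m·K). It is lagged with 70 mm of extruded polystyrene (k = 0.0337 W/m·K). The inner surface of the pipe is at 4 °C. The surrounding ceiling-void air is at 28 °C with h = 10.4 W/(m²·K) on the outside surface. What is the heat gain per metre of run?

Radial resistances (cylindrical: R_cond = ln(r_o/r_i)/(2πkL), R_conv = 1/(h·2πrL)):
R_cast iron pipe wall = ln(47.2/45)/(2π×59.7×1) = 1.272×10^-4 K/W
R_extruded polystyrene = ln(117.2/47.2)/(2π×0.0337×1) = 4.295 K/W
R_outer film = 1/(h_o·2πr_oL) = 1/(10.4×2π×0.1172×1) = 0.1306 K/W
R_total = 4.426 K/W
Q = ΔT/R_total = 24/4.426

q′ ≈ 5.42 W/m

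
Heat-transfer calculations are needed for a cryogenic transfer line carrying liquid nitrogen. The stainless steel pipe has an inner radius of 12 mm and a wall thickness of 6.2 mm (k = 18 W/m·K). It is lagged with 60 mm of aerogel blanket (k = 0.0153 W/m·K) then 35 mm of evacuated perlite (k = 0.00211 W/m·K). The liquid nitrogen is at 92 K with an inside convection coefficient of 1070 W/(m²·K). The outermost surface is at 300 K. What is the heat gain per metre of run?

For a radial system each layer contributes R = ln(r_out/r_in)/(2πkL); films add R = 1/(hA).
R_inner film = 1/(h_i·2πr₁L) = 1/(1070×2π×0.012×1) = 0.0124 K/W
R_stainless steel pipe wall = ln(18.2/12)/(2π×18×1) = 0.003683 K/W
R_aerogel blanket = ln(78.2/18.2)/(2π×0.0153×1) = 15.16 K/W
R_evacuated perlite = ln(113.2/78.2)/(2π×0.00211×1) = 27.9 K/W
R_total = 43.08 K/W
Q = ΔT/R_total = 208/43.08

q′ ≈ 4.83 W/m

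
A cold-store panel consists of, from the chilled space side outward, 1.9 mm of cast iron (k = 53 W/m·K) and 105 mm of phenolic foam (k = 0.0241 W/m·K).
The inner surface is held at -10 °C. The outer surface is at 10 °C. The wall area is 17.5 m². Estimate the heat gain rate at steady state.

Series thermal resistances:
R_cast iron = L/(kA) = 0.0019/(53×17.5) = 2.049×10^-6 K/W
R_phenolic foam = L/(kA) = 0.105/(0.0241×17.5) = 0.249 K/W
R_total = 0.249 K/W
Q = ΔT / R_total = 20 / 0.249

Q ≈ 80.3 W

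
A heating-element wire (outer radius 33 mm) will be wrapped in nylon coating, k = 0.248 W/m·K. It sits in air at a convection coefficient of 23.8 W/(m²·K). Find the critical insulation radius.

r_cr ≈ 10.4 mm

For a cylinder r_cr = k/h = 0.248/23.8
r_cr = 10.4 mm; since the bare radius (33 mm) is above r_cr, any added insulation will reduce heat loss.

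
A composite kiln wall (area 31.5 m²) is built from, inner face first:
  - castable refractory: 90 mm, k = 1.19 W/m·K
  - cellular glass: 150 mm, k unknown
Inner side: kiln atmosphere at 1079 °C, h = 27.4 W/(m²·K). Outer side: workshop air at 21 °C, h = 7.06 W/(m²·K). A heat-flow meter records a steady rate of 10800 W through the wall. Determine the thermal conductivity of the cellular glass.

Model the wall as resistances in series:
R_inner film = 1/(h_i·A) = 1/(27.4×31.5) = 0.001159 K/W
R_castable refractory = L/(kA) = 0.09/(1.19×31.5) = 0.002401 K/W
R_outer film = 1/(h_o·A) = 1/(7.06×31.5) = 0.004497 K/W
Sum of known resistances R_other = 0.008056 K/W
Total R = ΔT/Q = 1058/10800 = 0.09796 K/W
R_cellular glass = R_total − R_other = 0.08991 K/W
k = L/(R·A) = 0.15/(0.08991×31.5)

k ≈ 0.053 W/(m·K)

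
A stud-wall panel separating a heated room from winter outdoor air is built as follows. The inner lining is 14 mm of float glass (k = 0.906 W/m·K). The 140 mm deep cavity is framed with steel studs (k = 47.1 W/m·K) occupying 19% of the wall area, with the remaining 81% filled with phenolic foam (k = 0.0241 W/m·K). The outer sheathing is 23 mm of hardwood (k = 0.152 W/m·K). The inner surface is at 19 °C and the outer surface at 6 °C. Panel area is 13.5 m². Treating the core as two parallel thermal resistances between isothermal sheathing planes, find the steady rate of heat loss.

Sheathing layers in series; stud and cavity paths in parallel between them.
R_inner = 0.014/(0.906×13.5) = 0.001145 K/W
R_stud  = 0.14/(47.1×0.19×13.5) = 0.001159 K/W
R_cav   = 0.14/(0.0241×0.81×13.5) = 0.5312 K/W
1/R_core = 1/R_stud + 1/R_cav → R_core = 0.001156 K/W
R_outer = 0.023/(0.152×13.5) = 0.01121 K/W
R_total = 0.01351 K/W
Q = ΔT/R_total = 13/0.01351

Q ≈ 962 W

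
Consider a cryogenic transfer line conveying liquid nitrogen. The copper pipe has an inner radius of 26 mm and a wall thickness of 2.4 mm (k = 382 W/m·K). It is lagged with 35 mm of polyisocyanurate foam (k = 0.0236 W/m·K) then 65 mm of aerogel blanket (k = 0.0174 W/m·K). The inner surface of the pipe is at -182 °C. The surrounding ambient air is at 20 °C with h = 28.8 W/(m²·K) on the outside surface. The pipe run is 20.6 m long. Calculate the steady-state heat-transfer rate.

Q ≈ 349 W

Radial resistances (cylindrical: R_cond = ln(r_o/r_i)/(2πkL), R_conv = 1/(h·2πrL)):
R_copper pipe wall = ln(28.4/26)/(2π×382×20.6) = 1.786×10^-6 K/W
R_polyisocyanurate foam = ln(63.4/28.4)/(2π×0.0236×20.6) = 0.2629 K/W
R_aerogel blanket = ln(128.4/63.4)/(2π×0.0174×20.6) = 0.3133 K/W
R_outer film = 1/(h_o·2πr_oL) = 1/(28.8×2π×0.1284×20.6) = 0.002089 K/W
R_total = 0.5783 K/W
Q = ΔT/R_total = 202/0.5783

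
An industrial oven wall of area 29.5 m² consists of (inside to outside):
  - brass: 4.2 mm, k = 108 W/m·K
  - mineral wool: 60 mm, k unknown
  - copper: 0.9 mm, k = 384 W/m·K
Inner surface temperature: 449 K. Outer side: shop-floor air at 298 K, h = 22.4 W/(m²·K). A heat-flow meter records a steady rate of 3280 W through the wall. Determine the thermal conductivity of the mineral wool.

k ≈ 0.0457 W/(m·K)

Model the wall as resistances in series:
R_brass = L/(kA) = 0.0042/(108×29.5) = 1.318×10^-6 K/W
R_copper = L/(kA) = 0.0009/(384×29.5) = 7.945×10^-8 K/W
R_outer film = 1/(h_o·A) = 1/(22.4×29.5) = 0.001513 K/W
Sum of known resistances R_other = 0.001515 K/W
Total R = ΔT/Q = 151/3280 = 0.04604 K/W
R_mineral wool = R_total − R_other = 0.04452 K/W
k = L/(R·A) = 0.06/(0.04452×29.5)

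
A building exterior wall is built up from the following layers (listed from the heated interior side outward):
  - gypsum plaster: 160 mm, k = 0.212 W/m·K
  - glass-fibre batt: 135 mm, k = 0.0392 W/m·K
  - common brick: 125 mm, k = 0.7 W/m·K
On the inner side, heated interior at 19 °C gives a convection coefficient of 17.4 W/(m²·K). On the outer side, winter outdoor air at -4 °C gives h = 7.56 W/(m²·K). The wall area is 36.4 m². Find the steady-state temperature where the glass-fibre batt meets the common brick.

T ≈ -2.43 °C

Thermal resistances in series:
R_inner film = 1/(h_i·A) = 1/(17.4×36.4) = 0.001579 K/W
R_gypsum plaster = L/(kA) = 0.16/(0.212×36.4) = 0.02073 K/W
R_glass-fibre batt = L/(kA) = 0.135/(0.0392×36.4) = 0.09461 K/W
R_common brick = L/(kA) = 0.125/(0.7×36.4) = 0.004906 K/W
R_outer film = 1/(h_o·A) = 1/(7.56×36.4) = 0.003634 K/W
R_total = 0.1255 K/W;  Q = ΔT/R_total = 23/0.1255 = 183.3 W
T_interface = T_inner − Q·ΣR(inner→interface) = 19 − 183×0.1169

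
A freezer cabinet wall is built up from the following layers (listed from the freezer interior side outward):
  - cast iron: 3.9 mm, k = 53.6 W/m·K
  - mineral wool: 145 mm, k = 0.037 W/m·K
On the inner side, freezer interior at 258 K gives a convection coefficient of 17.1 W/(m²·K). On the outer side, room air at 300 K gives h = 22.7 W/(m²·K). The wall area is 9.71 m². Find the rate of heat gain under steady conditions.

Series thermal resistances:
R_inner film = 1/(h_i·A) = 1/(17.1×9.71) = 0.006023 K/W
R_cast iron = L/(kA) = 0.0039/(53.6×9.71) = 7.493×10^-6 K/W
R_mineral wool = L/(kA) = 0.145/(0.037×9.71) = 0.4036 K/W
R_outer film = 1/(h_o·A) = 1/(22.7×9.71) = 0.004537 K/W
R_total = 0.4142 K/W
Q = ΔT / R_total = 42 / 0.4142

Q ≈ 101 W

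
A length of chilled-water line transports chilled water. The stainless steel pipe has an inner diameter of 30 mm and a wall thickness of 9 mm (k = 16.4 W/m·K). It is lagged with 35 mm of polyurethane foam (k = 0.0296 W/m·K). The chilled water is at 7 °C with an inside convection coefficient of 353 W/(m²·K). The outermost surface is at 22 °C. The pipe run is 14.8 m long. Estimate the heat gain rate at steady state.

Cylindrical conduction, so R = ln(r₂/r₁)/(2πkL) per layer, in series:
R_inner film = 1/(h_i·2πr₁L) = 1/(353×2π×0.015×14.8) = 0.002031 K/W
R_stainless steel pipe wall = ln(24/15)/(2π×16.4×14.8) = 3.082×10^-4 K/W
R_polyurethane foam = ln(59/24)/(2π×0.0296×14.8) = 0.3268 K/W
R_total = 0.3291 K/W
Q = ΔT/R_total = 15/0.3291

Q ≈ 45.6 W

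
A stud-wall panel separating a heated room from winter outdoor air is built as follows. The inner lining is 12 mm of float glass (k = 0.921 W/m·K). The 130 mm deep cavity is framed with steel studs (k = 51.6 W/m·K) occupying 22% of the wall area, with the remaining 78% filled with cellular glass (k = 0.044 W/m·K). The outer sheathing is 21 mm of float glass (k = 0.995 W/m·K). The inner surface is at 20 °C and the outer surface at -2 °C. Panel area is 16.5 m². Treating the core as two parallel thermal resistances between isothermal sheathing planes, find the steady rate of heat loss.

Q ≈ 7970 W

Sheathing layers in series; stud and cavity paths in parallel between them.
R_inner = 0.012/(0.921×16.5) = 7.897×10^-4 K/W
R_stud  = 0.13/(51.6×0.22×16.5) = 6.94×10^-4 K/W
R_cav   = 0.13/(0.044×0.78×16.5) = 0.2296 K/W
1/R_core = 1/R_stud + 1/R_cav → R_core = 6.92×10^-4 K/W
R_outer = 0.021/(0.995×16.5) = 0.001279 K/W
R_total = 0.002761 K/W
Q = ΔT/R_total = 22/0.002761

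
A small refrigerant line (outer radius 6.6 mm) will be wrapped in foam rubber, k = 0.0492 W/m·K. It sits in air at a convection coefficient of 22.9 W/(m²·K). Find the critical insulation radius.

r_cr ≈ 2.15 mm

For a cylinder r_cr = k/h = 0.0492/22.9
r_cr = 2.15 mm; since the bare radius (6.6 mm) is above r_cr, any added insulation will reduce heat loss.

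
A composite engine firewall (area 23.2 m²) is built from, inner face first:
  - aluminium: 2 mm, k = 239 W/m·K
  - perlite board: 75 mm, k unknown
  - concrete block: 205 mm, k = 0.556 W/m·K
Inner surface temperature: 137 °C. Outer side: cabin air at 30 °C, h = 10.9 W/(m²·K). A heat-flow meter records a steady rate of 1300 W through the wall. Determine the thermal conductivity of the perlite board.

Model the wall as resistances in series:
R_aluminium = L/(kA) = 0.002/(239×23.2) = 3.607×10^-7 K/W
R_concrete block = L/(kA) = 0.205/(0.556×23.2) = 0.01589 K/W
R_outer film = 1/(h_o·A) = 1/(10.9×23.2) = 0.003954 K/W
Sum of known resistances R_other = 0.01985 K/W
Total R = ΔT/Q = 107/1300 = 0.08231 K/W
R_perlite board = R_total − R_other = 0.06246 K/W
k = L/(R·A) = 0.075/(0.06246×23.2)

k ≈ 0.0518 W/(m·K)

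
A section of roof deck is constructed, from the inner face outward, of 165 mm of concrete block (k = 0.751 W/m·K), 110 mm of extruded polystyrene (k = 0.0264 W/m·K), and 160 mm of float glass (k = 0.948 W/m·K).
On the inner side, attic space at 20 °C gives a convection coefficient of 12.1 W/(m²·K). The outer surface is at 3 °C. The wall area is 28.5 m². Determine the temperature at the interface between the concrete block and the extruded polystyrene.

Using the resistance-network approach (series):
R_inner film = 1/(h_i·A) = 1/(12.1×28.5) = 0.0029 K/W
R_concrete block = L/(kA) = 0.165/(0.751×28.5) = 0.007709 K/W
R_extruded polystyrene = L/(kA) = 0.11/(0.0264×28.5) = 0.1462 K/W
R_float glass = L/(kA) = 0.16/(0.948×28.5) = 0.005922 K/W
R_total = 0.1627 K/W;  Q = ΔT/R_total = 17/0.1627 = 104.5 W
T_interface = T_inner − Q·ΣR(inner→interface) = 20 − 104×0.01061

T ≈ 18.9 °C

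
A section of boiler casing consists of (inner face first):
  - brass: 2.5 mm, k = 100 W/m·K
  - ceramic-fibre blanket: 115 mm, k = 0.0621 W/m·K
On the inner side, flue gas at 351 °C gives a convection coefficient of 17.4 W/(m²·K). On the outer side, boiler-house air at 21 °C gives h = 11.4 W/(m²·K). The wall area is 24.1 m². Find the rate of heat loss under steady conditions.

Series thermal resistances:
R_inner film = 1/(h_i·A) = 1/(17.4×24.1) = 0.002385 K/W
R_brass = L/(kA) = 0.0025/(100×24.1) = 1.037×10^-6 K/W
R_ceramic-fibre blanket = L/(kA) = 0.115/(0.0621×24.1) = 0.07684 K/W
R_outer film = 1/(h_o·A) = 1/(11.4×24.1) = 0.00364 K/W
R_total = 0.08287 K/W
Q = ΔT / R_total = 330 / 0.08287

Q ≈ 3980 W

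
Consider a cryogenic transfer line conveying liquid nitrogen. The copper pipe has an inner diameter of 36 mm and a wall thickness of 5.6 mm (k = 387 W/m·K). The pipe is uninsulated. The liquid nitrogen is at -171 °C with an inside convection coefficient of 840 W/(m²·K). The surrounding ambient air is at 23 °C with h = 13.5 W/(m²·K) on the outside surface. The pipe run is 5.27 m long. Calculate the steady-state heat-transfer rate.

Cylindrical conduction, so R = ln(r₂/r₁)/(2πkL) per layer, in series:
R_inner film = 1/(h_i·2πr₁L) = 1/(840×2π×0.018×5.27) = 0.001997 K/W
R_copper pipe wall = ln(23.6/18)/(2π×387×5.27) = 2.114×10^-5 K/W
R_outer film = 1/(h_o·2πr_oL) = 1/(13.5×2π×0.0236×5.27) = 0.09479 K/W
R_total = 0.09681 K/W
Q = ΔT/R_total = 194/0.09681

Q ≈ 2000 W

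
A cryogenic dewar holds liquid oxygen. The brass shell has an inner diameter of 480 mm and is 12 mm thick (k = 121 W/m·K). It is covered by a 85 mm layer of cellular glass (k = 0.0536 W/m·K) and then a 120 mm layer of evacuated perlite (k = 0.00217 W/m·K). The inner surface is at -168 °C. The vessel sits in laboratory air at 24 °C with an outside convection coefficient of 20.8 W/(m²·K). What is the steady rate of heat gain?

Q ≈ 6.38 W

Each spherical layer contributes R = (1/r_i − 1/r_o)/(4πk):
R_brass shell = (1/0.24 − 1/0.252)/(4π×121) = 1.305×10^-4 K/W
R_cellular glass = (1/0.252 − 1/0.337)/(4π×0.0536) = 1.486 K/W
R_evacuated perlite = (1/0.337 − 1/0.457)/(4π×0.00217) = 28.57 K/W
R_outer film = 1/(h·4πr_o²) = 1/(20.8×4π×0.457²) = 0.01832 K/W
R_total = 30.08 K/W
Q = ΔT/R_total = 192/30.08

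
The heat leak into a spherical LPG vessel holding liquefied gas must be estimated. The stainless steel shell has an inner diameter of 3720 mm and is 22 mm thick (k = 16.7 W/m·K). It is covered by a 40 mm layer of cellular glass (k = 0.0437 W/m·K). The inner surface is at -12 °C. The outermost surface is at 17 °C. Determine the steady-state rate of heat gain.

Q ≈ 1440 W

Spherical conduction: R = (1/r_in − 1/r_out)/(4πk) per layer; series-sum.
R_stainless steel shell = (1/1.86 − 1/1.882)/(4π×16.7) = 2.995×10^-5 K/W
R_cellular glass = (1/1.882 − 1/1.922)/(4π×0.0437) = 0.02014 K/W
R_total = 0.02017 K/W
Q = ΔT/R_total = 29/0.02017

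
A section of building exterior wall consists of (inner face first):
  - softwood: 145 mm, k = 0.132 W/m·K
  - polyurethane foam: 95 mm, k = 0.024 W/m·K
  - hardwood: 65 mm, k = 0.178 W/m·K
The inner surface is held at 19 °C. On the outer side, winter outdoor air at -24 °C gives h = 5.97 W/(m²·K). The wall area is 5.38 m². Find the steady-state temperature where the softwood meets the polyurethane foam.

T ≈ 10.5 °C

Series thermal resistances:
R_softwood = L/(kA) = 0.145/(0.132×5.38) = 0.2042 K/W
R_polyurethane foam = L/(kA) = 0.095/(0.024×5.38) = 0.7357 K/W
R_hardwood = L/(kA) = 0.065/(0.178×5.38) = 0.06788 K/W
R_outer film = 1/(h_o·A) = 1/(5.97×5.38) = 0.03113 K/W
R_total = 1.039 K/W;  Q = ΔT/R_total = 43/1.039 = 41.39 W
T_interface = T_inner − Q·ΣR(inner→interface) = 19 − 41.4×0.2042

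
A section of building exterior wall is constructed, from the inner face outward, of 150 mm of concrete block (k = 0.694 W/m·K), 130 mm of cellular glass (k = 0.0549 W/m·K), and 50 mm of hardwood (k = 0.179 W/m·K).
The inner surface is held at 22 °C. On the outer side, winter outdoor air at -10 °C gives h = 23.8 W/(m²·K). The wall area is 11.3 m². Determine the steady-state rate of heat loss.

Treating each layer as a thermal resistance in series:
R_concrete block = L/(kA) = 0.15/(0.694×11.3) = 0.01913 K/W
R_cellular glass = L/(kA) = 0.13/(0.0549×11.3) = 0.2096 K/W
R_hardwood = L/(kA) = 0.05/(0.179×11.3) = 0.02472 K/W
R_outer film = 1/(h_o·A) = 1/(23.8×11.3) = 0.003718 K/W
R_total = 0.2571 K/W
Q = ΔT / R_total = 32 / 0.2571

Q ≈ 124 W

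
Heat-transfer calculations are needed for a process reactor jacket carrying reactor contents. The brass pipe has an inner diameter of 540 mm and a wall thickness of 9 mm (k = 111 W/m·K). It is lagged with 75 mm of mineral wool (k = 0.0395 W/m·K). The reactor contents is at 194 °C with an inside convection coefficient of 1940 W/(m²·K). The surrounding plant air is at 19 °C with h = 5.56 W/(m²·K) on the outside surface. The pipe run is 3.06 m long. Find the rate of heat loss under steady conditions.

Treating each annulus and film as a series resistance:
R_inner film = 1/(h_i·2πr₁L) = 1/(1940×2π×0.27×3.06) = 9.93×10^-5 K/W
R_brass pipe wall = ln(279/270)/(2π×111×3.06) = 1.536×10^-5 K/W
R_mineral wool = ln(354/279)/(2π×0.0395×3.06) = 0.3135 K/W
R_outer film = 1/(h_o·2πr_oL) = 1/(5.56×2π×0.354×3.06) = 0.02643 K/W
R_total = 0.34 K/W
Q = ΔT/R_total = 175/0.34

Q ≈ 515 W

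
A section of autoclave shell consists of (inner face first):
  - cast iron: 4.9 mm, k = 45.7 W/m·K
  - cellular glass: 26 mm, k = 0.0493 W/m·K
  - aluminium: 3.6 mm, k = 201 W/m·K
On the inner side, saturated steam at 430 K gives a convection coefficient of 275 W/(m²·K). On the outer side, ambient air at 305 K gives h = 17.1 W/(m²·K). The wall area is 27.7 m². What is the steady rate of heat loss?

Q ≈ 5870 W

Series thermal resistances:
R_inner film = 1/(h_i·A) = 1/(275×27.7) = 1.313×10^-4 K/W
R_cast iron = L/(kA) = 0.0049/(45.7×27.7) = 3.871×10^-6 K/W
R_cellular glass = L/(kA) = 0.026/(0.0493×27.7) = 0.01904 K/W
R_aluminium = L/(kA) = 0.0036/(201×27.7) = 6.466×10^-7 K/W
R_outer film = 1/(h_o·A) = 1/(17.1×27.7) = 0.002111 K/W
R_total = 0.02129 K/W
Q = ΔT / R_total = 125 / 0.02129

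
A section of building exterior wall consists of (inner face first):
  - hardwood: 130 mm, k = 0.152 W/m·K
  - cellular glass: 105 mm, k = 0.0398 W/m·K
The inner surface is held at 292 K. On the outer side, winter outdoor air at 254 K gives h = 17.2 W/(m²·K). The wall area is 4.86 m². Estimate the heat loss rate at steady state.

Using the resistance-network approach (series):
R_hardwood = L/(kA) = 0.13/(0.152×4.86) = 0.176 K/W
R_cellular glass = L/(kA) = 0.105/(0.0398×4.86) = 0.5428 K/W
R_outer film = 1/(h_o·A) = 1/(17.2×4.86) = 0.01196 K/W
R_total = 0.7308 K/W
Q = ΔT / R_total = 38 / 0.7308

Q ≈ 52 W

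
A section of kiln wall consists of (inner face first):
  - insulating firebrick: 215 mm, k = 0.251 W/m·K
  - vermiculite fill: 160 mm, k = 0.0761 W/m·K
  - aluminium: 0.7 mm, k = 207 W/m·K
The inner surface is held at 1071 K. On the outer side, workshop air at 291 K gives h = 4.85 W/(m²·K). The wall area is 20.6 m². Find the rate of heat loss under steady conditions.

Q ≈ 5080 W

Model the wall as resistances in series:
R_insulating firebrick = L/(kA) = 0.215/(0.251×20.6) = 0.04158 K/W
R_vermiculite fill = L/(kA) = 0.16/(0.0761×20.6) = 0.1021 K/W
R_aluminium = L/(kA) = 0.0007/(207×20.6) = 1.642×10^-7 K/W
R_outer film = 1/(h_o·A) = 1/(4.85×20.6) = 0.01001 K/W
R_total = 0.1537 K/W
Q = ΔT / R_total = 780 / 0.1537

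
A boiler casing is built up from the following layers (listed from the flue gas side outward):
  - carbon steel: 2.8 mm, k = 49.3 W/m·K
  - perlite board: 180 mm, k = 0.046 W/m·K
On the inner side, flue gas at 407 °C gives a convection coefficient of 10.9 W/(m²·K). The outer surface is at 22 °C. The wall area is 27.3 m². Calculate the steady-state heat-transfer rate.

Series thermal resistances:
R_inner film = 1/(h_i·A) = 1/(10.9×27.3) = 0.003361 K/W
R_carbon steel = L/(kA) = 0.0028/(49.3×27.3) = 2.08×10^-6 K/W
R_perlite board = L/(kA) = 0.18/(0.046×27.3) = 0.1433 K/W
R_total = 0.1467 K/W
Q = ΔT / R_total = 385 / 0.1467

Q ≈ 2620 W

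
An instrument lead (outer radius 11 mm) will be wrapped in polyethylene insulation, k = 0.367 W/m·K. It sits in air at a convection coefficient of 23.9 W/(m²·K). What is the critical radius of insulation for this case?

For a cylinder r_cr = k/h = 0.367/23.9
r_cr = 15.4 mm; since the bare radius (11 mm) is below r_cr, adding a thin layer of insulation will *increase* heat loss.

r_cr ≈ 15.4 mm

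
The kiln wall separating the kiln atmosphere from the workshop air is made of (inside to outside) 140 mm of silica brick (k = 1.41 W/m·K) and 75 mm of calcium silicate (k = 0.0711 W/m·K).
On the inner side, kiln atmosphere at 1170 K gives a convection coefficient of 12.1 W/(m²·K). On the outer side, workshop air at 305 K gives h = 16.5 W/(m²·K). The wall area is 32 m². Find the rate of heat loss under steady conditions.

Series thermal resistances:
R_inner film = 1/(h_i·A) = 1/(12.1×32) = 0.002583 K/W
R_silica brick = L/(kA) = 0.14/(1.41×32) = 0.003103 K/W
R_calcium silicate = L/(kA) = 0.075/(0.0711×32) = 0.03296 K/W
R_outer film = 1/(h_o·A) = 1/(16.5×32) = 0.001894 K/W
R_total = 0.04054 K/W
Q = ΔT / R_total = 865 / 0.04054

Q ≈ 21300 W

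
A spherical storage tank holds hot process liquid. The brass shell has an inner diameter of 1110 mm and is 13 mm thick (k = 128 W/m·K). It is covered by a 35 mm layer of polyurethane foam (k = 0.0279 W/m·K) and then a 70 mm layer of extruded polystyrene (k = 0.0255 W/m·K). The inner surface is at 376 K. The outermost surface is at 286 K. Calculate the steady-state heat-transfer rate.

Spherical conduction: R = (1/r_in − 1/r_out)/(4πk) per layer; series-sum.
R_brass shell = (1/0.555 − 1/0.568)/(4π×128) = 2.564×10^-5 K/W
R_polyurethane foam = (1/0.568 − 1/0.603)/(4π×0.0279) = 0.2915 K/W
R_extruded polystyrene = (1/0.603 − 1/0.673)/(4π×0.0255) = 0.5383 K/W
R_total = 0.8298 K/W
Q = ΔT/R_total = 90/0.8298

Q ≈ 108 W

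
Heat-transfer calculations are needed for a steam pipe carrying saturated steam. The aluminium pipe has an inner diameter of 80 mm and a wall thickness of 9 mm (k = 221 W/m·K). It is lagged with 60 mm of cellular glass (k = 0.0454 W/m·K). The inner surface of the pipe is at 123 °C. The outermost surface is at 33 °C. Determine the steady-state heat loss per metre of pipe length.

q′ ≈ 32.1 W/m

Cylindrical conduction, so R = ln(r₂/r₁)/(2πkL) per layer, in series:
R_aluminium pipe wall = ln(49/40)/(2π×221×1) = 1.461×10^-4 K/W
R_cellular glass = ln(109/49)/(2π×0.0454×1) = 2.803 K/W
R_total = 2.803 K/W
Q = ΔT/R_total = 90/2.803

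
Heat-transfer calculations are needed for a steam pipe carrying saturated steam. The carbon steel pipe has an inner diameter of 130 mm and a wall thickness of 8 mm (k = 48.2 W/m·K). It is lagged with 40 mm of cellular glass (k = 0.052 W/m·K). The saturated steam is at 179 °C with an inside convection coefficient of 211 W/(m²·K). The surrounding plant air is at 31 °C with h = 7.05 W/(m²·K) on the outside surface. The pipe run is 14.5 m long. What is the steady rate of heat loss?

Q ≈ 1390 W

Treating each annulus and film as a series resistance:
R_inner film = 1/(h_i·2πr₁L) = 1/(211×2π×0.065×14.5) = 8.003×10^-4 K/W
R_carbon steel pipe wall = ln(73/65)/(2π×48.2×14.5) = 2.643×10^-5 K/W
R_cellular glass = ln(113/73)/(2π×0.052×14.5) = 0.09223 K/W
R_outer film = 1/(h_o·2πr_oL) = 1/(7.05×2π×0.113×14.5) = 0.01378 K/W
R_total = 0.1068 K/W
Q = ΔT/R_total = 148/0.1068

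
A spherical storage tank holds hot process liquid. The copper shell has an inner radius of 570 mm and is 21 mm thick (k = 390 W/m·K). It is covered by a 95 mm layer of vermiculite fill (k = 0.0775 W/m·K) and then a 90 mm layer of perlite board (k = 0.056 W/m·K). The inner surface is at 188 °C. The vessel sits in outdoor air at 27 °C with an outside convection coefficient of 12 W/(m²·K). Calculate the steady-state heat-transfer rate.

Q ≈ 327 W

Spherical conduction: R = (1/r_in − 1/r_out)/(4πk) per layer; series-sum.
R_copper shell = (1/0.57 − 1/0.591)/(4π×390) = 1.272×10^-5 K/W
R_vermiculite fill = (1/0.591 − 1/0.686)/(4π×0.0775) = 0.2406 K/W
R_perlite board = (1/0.686 − 1/0.776)/(4π×0.056) = 0.2402 K/W
R_outer film = 1/(h·4πr_o²) = 1/(12×4π×0.776²) = 0.01101 K/W
R_total = 0.4919 K/W
Q = ΔT/R_total = 161/0.4919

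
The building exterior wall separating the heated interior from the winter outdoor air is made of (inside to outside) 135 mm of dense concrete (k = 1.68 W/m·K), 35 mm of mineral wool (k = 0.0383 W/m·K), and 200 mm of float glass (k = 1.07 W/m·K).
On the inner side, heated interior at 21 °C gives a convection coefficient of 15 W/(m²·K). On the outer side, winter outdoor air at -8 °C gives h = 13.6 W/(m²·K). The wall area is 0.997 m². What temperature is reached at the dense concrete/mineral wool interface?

Series thermal resistances:
R_inner film = 1/(h_i·A) = 1/(15×0.997) = 0.06687 K/W
R_dense concrete = L/(kA) = 0.135/(1.68×0.997) = 0.0806 K/W
R_mineral wool = L/(kA) = 0.035/(0.0383×0.997) = 0.9166 K/W
R_float glass = L/(kA) = 0.2/(1.07×0.997) = 0.1875 K/W
R_outer film = 1/(h_o·A) = 1/(13.6×0.997) = 0.07375 K/W
R_total = 1.325 K/W;  Q = ΔT/R_total = 29/1.325 = 21.88 W
T_interface = T_inner − Q·ΣR(inner→interface) = 21 − 21.9×0.1475

T ≈ 17.8 °C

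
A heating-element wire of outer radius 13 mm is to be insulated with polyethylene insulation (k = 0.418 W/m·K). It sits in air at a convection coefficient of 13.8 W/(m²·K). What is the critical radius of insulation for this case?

For a cylinder r_cr = k/h = 0.418/13.8
r_cr = 30.3 mm; since the bare radius (13 mm) is below r_cr, adding a thin layer of insulation will *increase* heat loss.

r_cr ≈ 30.3 mm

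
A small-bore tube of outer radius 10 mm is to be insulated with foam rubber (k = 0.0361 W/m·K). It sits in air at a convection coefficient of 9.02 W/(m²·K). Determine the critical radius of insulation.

r_cr ≈ 4 mm

For a cylinder r_cr = k/h = 0.0361/9.02
r_cr = 4 mm; since the bare radius (10 mm) is above r_cr, any added insulation will reduce heat loss.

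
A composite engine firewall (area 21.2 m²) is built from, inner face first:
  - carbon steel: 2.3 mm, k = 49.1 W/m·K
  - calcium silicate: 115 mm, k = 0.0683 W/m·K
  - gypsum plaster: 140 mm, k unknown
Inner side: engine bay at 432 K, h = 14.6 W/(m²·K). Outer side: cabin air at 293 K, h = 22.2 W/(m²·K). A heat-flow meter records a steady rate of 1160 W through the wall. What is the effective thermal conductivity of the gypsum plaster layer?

Treating each layer as a thermal resistance in series:
R_inner film = 1/(h_i·A) = 1/(14.6×21.2) = 0.003231 K/W
R_carbon steel = L/(kA) = 0.0023/(49.1×21.2) = 2.21×10^-6 K/W
R_calcium silicate = L/(kA) = 0.115/(0.0683×21.2) = 0.07942 K/W
R_outer film = 1/(h_o·A) = 1/(22.2×21.2) = 0.002125 K/W
Sum of known resistances R_other = 0.08478 K/W
Total R = ΔT/Q = 139/1160 = 0.1198 K/W
R_gypsum plaster = R_total − R_other = 0.03505 K/W
k = L/(R·A) = 0.14/(0.03505×21.2)

k ≈ 0.188 W/(m·K)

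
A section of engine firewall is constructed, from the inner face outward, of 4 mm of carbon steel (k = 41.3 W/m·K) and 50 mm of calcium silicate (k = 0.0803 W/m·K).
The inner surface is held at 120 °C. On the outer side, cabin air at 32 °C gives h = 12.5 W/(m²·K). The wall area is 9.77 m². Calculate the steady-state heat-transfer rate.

Using the resistance-network approach (series):
R_carbon steel = L/(kA) = 0.004/(41.3×9.77) = 9.913×10^-6 K/W
R_calcium silicate = L/(kA) = 0.05/(0.0803×9.77) = 0.06373 K/W
R_outer film = 1/(h_o·A) = 1/(12.5×9.77) = 0.008188 K/W
R_total = 0.07193 K/W
Q = ΔT / R_total = 88 / 0.07193

Q ≈ 1220 W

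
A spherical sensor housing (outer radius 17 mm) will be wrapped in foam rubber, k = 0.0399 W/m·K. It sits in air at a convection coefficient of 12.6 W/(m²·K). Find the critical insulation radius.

r_cr ≈ 6.33 mm

For a sphere r_cr = 2k/h = 2×0.0399/12.6
r_cr = 6.33 mm; since the bare radius (17 mm) is above r_cr, any added insulation will reduce heat loss.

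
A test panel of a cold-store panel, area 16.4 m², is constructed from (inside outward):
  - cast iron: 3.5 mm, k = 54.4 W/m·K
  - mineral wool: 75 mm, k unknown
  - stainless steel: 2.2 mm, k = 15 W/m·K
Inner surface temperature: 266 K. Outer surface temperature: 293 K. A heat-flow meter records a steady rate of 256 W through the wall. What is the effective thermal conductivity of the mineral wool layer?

k ≈ 0.0434 W/(m·K)

Thermal resistances in series:
R_cast iron = L/(kA) = 0.0035/(54.4×16.4) = 3.923×10^-6 K/W
R_stainless steel = L/(kA) = 0.0022/(15×16.4) = 8.943×10^-6 K/W
Sum of known resistances R_other = 1.287×10^-5 K/W
Total R = ΔT/Q = 27/256 = 0.1055 K/W
R_mineral wool = R_total − R_other = 0.1055 K/W
k = L/(R·A) = 0.075/(0.1055×16.4)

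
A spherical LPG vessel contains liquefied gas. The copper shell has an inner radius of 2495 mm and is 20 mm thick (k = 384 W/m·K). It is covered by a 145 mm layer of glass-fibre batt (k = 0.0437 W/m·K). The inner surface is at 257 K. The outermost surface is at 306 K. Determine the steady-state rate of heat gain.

Q ≈ 1240 W

Each spherical layer contributes R = (1/r_i − 1/r_o)/(4πk):
R_copper shell = (1/2.495 − 1/2.515)/(4π×384) = 6.605×10^-7 K/W
R_glass-fibre batt = (1/2.515 − 1/2.66)/(4π×0.0437) = 0.03947 K/W
R_total = 0.03947 K/W
Q = ΔT/R_total = 49/0.03947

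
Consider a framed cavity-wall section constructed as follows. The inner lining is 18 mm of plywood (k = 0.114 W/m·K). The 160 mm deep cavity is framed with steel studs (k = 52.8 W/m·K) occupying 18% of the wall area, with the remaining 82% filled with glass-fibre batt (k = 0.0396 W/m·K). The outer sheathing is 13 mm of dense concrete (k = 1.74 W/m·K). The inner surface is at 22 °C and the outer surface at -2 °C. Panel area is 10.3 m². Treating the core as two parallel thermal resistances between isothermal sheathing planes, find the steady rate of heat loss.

Q ≈ 1360 W

Sheathing layers in series; stud and cavity paths in parallel between them.
R_inner = 0.018/(0.114×10.3) = 0.01533 K/W
R_stud  = 0.16/(52.8×0.18×10.3) = 0.001634 K/W
R_cav   = 0.16/(0.0396×0.82×10.3) = 0.4784 K/W
1/R_core = 1/R_stud + 1/R_cav → R_core = 0.001629 K/W
R_outer = 0.013/(1.74×10.3) = 7.254×10^-4 K/W
R_total = 0.01768 K/W
Q = ΔT/R_total = 24/0.01768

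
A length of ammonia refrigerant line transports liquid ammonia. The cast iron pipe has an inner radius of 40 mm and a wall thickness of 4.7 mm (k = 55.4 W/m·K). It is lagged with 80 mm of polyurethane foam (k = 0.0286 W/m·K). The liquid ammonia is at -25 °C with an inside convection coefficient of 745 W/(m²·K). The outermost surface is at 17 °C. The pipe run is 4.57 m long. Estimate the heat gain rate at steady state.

Q ≈ 33.6 W

For a radial system each layer contributes R = ln(r_out/r_in)/(2πkL); films add R = 1/(hA).
R_inner film = 1/(h_i·2πr₁L) = 1/(745×2π×0.04×4.57) = 0.001169 K/W
R_cast iron pipe wall = ln(44.7/40)/(2π×55.4×4.57) = 6.984×10^-5 K/W
R_polyurethane foam = ln(124.7/44.7)/(2π×0.0286×4.57) = 1.249 K/W
R_total = 1.251 K/W
Q = ΔT/R_total = 42/1.251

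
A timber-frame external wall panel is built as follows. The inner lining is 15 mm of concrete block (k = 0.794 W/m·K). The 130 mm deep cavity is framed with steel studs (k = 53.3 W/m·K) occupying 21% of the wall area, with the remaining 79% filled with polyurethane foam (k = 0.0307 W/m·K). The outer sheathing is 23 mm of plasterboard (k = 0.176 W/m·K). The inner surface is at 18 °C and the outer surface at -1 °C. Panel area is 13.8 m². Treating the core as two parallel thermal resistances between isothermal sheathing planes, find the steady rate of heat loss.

Sheathing layers in series; stud and cavity paths in parallel between them.
R_inner = 0.015/(0.794×13.8) = 0.001369 K/W
R_stud  = 0.13/(53.3×0.21×13.8) = 8.416×10^-4 K/W
R_cav   = 0.13/(0.0307×0.79×13.8) = 0.3884 K/W
1/R_core = 1/R_stud + 1/R_cav → R_core = 8.398×10^-4 K/W
R_outer = 0.023/(0.176×13.8) = 0.00947 K/W
R_total = 0.01168 K/W
Q = ΔT/R_total = 19/0.01168

Q ≈ 1630 W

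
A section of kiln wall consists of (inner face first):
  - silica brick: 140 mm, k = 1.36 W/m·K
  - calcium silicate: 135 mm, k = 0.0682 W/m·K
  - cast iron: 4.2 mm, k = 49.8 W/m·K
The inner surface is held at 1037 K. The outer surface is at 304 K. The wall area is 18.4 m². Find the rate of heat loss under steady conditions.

Using the resistance-network approach (series):
R_silica brick = L/(kA) = 0.14/(1.36×18.4) = 0.005595 K/W
R_calcium silicate = L/(kA) = 0.135/(0.0682×18.4) = 0.1076 K/W
R_cast iron = L/(kA) = 0.0042/(49.8×18.4) = 4.584×10^-6 K/W
R_total = 0.1132 K/W
Q = ΔT / R_total = 733 / 0.1132

Q ≈ 6480 W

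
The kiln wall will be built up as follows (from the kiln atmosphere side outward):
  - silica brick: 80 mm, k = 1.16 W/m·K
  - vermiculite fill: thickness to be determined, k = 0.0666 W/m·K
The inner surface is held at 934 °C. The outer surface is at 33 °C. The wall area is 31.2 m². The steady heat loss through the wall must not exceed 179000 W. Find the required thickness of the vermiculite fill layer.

Series thermal resistances:
R_silica brick = L/(kA) = 0.08/(1.16×31.2) = 0.00221 K/W
Sum of the known resistances R_other = 0.00221 K/W
Required total resistance R_tot = ΔT/Q_allow = 901/179000 = 0.005034 K/W
R_vermiculite fill = R_tot − R_other = 0.002823 K/W
L = R·k·A = 0.002823×0.0666×31.2

L ≈ 5.87 mm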